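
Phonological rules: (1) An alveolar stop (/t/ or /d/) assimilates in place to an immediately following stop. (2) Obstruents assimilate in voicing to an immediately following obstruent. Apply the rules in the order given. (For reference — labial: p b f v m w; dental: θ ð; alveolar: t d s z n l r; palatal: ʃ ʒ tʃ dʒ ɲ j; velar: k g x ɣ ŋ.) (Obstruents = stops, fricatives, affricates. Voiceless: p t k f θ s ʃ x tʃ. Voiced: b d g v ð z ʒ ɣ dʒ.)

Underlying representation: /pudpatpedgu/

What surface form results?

Rule 1: /d/ before /p/ (labial) → [b]
Rule 1: /t/ before /p/ (labial) → [p]
Rule 1: /d/ before /g/ (velar) → [g]
After rule 1: pubpappeggu
Rule 2: /b/ before /p/ (voiceless) → [p]

[puppappeggu]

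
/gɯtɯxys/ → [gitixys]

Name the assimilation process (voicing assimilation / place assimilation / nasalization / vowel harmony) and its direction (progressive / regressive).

vowel harmony, regressive

/ɯ/→[i] /ɯ/→[i].
Vowels agree with the last vowel, so the harmony is regressive.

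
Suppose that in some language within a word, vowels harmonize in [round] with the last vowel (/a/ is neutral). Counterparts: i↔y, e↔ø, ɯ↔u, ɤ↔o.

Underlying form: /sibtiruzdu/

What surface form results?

[sybtyruzdu]

/i/ harmonizes with /u/ ([+round]) → [y]
/i/ harmonizes with /u/ ([+round]) → [y]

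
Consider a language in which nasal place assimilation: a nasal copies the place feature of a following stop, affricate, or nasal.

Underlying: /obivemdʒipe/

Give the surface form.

[obiveɲdʒipe]

/m/ before /dʒ/ (palatal) → [ɲ]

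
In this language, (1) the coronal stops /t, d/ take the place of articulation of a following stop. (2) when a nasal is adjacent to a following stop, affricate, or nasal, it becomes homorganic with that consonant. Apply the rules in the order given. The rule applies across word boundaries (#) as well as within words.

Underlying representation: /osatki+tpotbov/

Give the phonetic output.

Rule 1: /t/ before /k/ (velar) → [k]
Rule 1: /t/ before /p/ (labial) → [p]
Rule 1: /t/ before /b/ (labial) → [p]
After rule 1: osakki+ppopbov
Rule 2: no segment meets the rule's conditions; no change.

[osakki+ppopbov]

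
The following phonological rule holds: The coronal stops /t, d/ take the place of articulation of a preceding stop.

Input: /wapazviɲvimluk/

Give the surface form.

[wapazviɲvimluk]

no segment meets the rule's conditions; no change.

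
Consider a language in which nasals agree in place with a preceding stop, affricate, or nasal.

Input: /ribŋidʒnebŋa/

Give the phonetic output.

[ribmidʒɲebma]

/ŋ/ after /b/ (labial) → [m]
/n/ after /dʒ/ (palatal) → [ɲ]
/ŋ/ after /b/ (labial) → [m]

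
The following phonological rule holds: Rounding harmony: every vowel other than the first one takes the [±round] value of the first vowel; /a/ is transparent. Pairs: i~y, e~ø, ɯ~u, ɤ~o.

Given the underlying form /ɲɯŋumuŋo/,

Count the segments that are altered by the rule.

/u/ harmonizes with /ɯ/ ([-round]) → [ɯ]
/u/ harmonizes with /ɯ/ ([-round]) → [ɯ]
/o/ harmonizes with /ɯ/ ([-round]) → [ɤ]
3 segments change.

3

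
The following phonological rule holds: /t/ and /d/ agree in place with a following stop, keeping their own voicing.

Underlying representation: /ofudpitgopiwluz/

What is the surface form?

/d/ before /p/ (labial) → [b]
/t/ before /g/ (velar) → [k]

[ofubpikgopiwluz]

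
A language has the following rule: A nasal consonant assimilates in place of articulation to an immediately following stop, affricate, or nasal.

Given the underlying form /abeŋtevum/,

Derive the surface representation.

[abentevum]

/ŋ/ before /t/ (alveolar) → [n]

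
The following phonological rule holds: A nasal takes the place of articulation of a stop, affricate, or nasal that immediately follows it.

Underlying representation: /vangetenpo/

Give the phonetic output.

/n/ before /g/ (velar) → [ŋ]
/n/ before /p/ (labial) → [m]

[vaŋgetempo]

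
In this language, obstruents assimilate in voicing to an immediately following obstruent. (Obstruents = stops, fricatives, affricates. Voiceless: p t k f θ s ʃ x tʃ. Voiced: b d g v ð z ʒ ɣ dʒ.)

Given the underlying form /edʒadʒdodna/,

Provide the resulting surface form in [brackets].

[edʒadʒdodna]

no segment meets the rule's conditions; no change.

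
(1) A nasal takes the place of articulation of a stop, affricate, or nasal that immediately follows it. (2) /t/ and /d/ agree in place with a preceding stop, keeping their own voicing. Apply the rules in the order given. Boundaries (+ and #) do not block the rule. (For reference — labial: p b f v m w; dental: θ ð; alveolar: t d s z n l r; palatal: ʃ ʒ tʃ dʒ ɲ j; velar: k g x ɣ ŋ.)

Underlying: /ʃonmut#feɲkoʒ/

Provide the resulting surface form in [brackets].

[ʃommut#feŋkoʒ]

Rule 1: /n/ before /m/ (labial) → [m]
Rule 1: /ɲ/ before /k/ (velar) → [ŋ]
After rule 1: ʃommut#feŋkoʒ
Rule 2: no segment meets the rule's conditions; no change.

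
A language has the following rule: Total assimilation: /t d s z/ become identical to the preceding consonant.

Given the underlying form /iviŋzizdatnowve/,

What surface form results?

[iviŋŋizzatnowve]

/z/ after /ŋ/ → [ŋ] (total assimilation)
/d/ after /z/ → [z] (total assimilation)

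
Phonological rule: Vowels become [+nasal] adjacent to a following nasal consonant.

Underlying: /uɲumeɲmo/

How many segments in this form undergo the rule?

3

/u/ before nasal /ɲ/ → [ũ]
/u/ before nasal /m/ → [ũ]
/e/ before nasal /ɲ/ → [ẽ]
3 segments change.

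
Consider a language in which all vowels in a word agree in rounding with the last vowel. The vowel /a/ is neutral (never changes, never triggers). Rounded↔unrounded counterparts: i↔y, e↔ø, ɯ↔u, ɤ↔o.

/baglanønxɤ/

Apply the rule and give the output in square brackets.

/ø/ harmonizes with /ɤ/ ([-round]) → [e]

[baglanenxɤ]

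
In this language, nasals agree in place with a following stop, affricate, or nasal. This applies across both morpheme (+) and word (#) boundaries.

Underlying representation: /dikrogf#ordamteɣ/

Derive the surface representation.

[dikrogf#ordanteɣ]

/m/ before /t/ (alveolar) → [n]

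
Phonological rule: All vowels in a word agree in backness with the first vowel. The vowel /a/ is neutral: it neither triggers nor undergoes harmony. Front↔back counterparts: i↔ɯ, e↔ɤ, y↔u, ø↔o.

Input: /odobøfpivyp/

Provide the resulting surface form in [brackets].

/ø/ harmonizes with /o/ ([+back]) → [o]
/i/ harmonizes with /o/ ([+back]) → [ɯ]
/y/ harmonizes with /o/ ([+back]) → [u]

[odobofpɯvup]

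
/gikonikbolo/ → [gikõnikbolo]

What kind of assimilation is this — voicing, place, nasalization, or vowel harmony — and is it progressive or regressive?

/o/→[õ].
Each target copies a feature from the following segment, so the direction is regressive.

nasalization, regressive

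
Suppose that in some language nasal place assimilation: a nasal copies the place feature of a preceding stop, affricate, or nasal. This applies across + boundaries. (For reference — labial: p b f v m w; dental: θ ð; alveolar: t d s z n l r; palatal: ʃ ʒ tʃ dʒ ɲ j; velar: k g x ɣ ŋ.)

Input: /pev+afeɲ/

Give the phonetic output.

no segment meets the rule's conditions; no change.

[pev+afeɲ]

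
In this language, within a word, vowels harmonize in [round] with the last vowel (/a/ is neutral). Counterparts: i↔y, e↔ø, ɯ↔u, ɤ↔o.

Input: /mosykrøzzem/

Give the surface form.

/o/ harmonizes with /e/ ([-round]) → [ɤ]
/y/ harmonizes with /e/ ([-round]) → [i]
/ø/ harmonizes with /e/ ([-round]) → [e]

[mɤsikrezzem]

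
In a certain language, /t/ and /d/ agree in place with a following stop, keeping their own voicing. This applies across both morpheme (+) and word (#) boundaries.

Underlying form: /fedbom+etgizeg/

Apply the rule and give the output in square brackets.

/d/ before /b/ (labial) → [b]
/t/ before /g/ (velar) → [k]

[febbom+ekgizeg]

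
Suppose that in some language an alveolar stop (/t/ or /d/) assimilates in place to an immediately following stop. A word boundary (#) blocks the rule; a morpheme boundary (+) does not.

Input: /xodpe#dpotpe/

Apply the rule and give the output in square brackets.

/d/ before /p/ (labial) → [b]
/d/ before /p/ (labial) → [b]
/t/ before /p/ (labial) → [p]

[xobpe#bpoppe]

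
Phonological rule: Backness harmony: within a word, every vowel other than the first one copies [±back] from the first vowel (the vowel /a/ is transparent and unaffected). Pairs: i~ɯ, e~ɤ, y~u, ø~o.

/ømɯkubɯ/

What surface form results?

/ɯ/ harmonizes with /ø/ ([-back]) → [i]
/u/ harmonizes with /ø/ ([-back]) → [y]
/ɯ/ harmonizes with /ø/ ([-back]) → [i]

[ømikybi]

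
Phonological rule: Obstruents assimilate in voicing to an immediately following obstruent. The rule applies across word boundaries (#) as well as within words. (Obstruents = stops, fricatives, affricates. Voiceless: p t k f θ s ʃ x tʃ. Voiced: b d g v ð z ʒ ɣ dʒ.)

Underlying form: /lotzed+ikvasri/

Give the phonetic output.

/t/ before /z/ (voiced) → [d]
/k/ before /v/ (voiced) → [g]

[lodzed+igvasri]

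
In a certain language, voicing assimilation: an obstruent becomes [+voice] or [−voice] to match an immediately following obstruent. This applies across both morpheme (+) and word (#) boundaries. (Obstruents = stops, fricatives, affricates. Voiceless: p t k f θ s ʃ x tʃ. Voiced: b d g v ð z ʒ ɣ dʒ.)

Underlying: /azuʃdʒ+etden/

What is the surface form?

/ʃ/ before /dʒ/ (voiced) → [ʒ]
/t/ before /d/ (voiced) → [d]

[azuʒdʒ+edden]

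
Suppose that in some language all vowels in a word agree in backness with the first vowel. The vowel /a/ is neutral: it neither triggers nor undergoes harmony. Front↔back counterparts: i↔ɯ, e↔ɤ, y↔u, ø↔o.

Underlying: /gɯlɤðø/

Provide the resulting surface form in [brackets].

/ø/ harmonizes with /ɯ/ ([+back]) → [o]

[gɯlɤðo]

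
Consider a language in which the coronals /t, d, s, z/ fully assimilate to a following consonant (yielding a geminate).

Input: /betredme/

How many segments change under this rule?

2

/t/ before /r/ → [r] (total assimilation)
/d/ before /m/ → [m] (total assimilation)
2 segments change.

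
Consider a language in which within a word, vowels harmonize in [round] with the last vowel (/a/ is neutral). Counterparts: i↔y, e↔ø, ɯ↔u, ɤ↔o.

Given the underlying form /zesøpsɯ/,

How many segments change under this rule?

1

/ø/ harmonizes with /ɯ/ ([-round]) → [e]
1 segment changes.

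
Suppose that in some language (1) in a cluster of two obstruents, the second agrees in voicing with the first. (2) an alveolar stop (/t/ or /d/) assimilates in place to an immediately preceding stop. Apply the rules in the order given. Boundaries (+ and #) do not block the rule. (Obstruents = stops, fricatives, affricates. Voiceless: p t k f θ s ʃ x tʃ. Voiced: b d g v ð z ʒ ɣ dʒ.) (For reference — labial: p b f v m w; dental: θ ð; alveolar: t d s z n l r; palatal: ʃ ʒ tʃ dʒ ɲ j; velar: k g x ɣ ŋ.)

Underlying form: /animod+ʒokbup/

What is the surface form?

Rule 1: /b/ after /k/ (voiceless) → [p]
After rule 1: animod+ʒokpup
Rule 2: no segment meets the rule's conditions; no change.

[animod+ʒokpup]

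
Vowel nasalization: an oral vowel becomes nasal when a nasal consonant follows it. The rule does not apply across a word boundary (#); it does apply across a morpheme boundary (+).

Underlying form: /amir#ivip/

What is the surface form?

/a/ before nasal /m/ → [ã]

[ãmir#ivip]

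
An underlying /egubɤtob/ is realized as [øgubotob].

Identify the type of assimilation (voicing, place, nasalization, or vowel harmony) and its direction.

vowel harmony, regressive

/e/→[ø] /ɤ/→[o].
Vowels agree with the last vowel, so the harmony is regressive.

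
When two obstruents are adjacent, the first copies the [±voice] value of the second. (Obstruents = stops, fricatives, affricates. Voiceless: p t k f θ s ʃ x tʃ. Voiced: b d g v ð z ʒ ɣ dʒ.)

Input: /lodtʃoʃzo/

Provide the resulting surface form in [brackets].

[lottʃoʒzo]

/d/ before /tʃ/ (voiceless) → [t]
/ʃ/ before /z/ (voiced) → [ʒ]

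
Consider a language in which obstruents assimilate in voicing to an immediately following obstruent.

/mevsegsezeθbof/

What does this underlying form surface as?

/v/ before /s/ (voiceless) → [f]
/g/ before /s/ (voiceless) → [k]
/θ/ before /b/ (voiced) → [ð]

[mefseksezeðbof]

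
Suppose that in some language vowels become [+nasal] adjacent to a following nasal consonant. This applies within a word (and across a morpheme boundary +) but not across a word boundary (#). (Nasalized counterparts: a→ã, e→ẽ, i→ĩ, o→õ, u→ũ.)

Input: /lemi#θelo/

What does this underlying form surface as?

/e/ before nasal /m/ → [ẽ]

[lẽmi#θelo]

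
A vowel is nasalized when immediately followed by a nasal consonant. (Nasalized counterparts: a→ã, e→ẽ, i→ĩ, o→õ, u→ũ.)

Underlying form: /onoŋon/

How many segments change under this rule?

/o/ before nasal /n/ → [õ]
/o/ before nasal /ŋ/ → [õ]
/o/ before nasal /n/ → [õ]
3 segments change.

3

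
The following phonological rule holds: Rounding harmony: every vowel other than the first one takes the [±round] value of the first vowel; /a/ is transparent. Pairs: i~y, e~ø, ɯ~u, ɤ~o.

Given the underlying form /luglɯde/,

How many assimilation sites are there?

/ɯ/ harmonizes with /u/ ([+round]) → [u]
/e/ harmonizes with /u/ ([+round]) → [ø]
2 segments change.

2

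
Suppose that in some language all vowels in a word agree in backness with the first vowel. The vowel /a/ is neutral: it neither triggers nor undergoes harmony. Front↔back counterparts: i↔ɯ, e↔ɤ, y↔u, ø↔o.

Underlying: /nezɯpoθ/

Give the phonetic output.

/ɯ/ harmonizes with /e/ ([-back]) → [i]
/o/ harmonizes with /e/ ([-back]) → [ø]

[nezipøθ]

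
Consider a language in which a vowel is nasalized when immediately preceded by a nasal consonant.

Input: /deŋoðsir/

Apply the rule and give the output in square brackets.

/o/ after nasal /ŋ/ → [õ]

[deŋõðsir]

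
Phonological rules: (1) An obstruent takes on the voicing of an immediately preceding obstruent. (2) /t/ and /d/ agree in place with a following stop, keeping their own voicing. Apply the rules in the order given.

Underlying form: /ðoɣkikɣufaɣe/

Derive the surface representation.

Rule 1: /k/ after /ɣ/ (voiced) → [g]
Rule 1: /ɣ/ after /k/ (voiceless) → [x]
After rule 1: ðoɣgikxufaɣe
Rule 2: no segment meets the rule's conditions; no change.

[ðoɣgikxufaɣe]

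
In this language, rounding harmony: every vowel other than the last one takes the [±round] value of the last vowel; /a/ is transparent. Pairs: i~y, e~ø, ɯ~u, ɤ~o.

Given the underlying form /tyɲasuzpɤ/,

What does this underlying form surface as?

[tiɲasɯzpɤ]

/y/ harmonizes with /ɤ/ ([-round]) → [i]
/u/ harmonizes with /ɤ/ ([-round]) → [ɯ]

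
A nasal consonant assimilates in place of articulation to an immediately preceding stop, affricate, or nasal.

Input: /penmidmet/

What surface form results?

[pennidnet]

/m/ after /n/ (alveolar) → [n]
/m/ after /d/ (alveolar) → [n]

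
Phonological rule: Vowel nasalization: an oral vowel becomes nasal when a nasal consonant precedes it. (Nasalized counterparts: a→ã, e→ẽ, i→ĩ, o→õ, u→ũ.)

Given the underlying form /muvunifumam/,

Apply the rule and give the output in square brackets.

[mũvunĩfumãm]

/u/ after nasal /m/ → [ũ]
/i/ after nasal /n/ → [ĩ]
/a/ after nasal /m/ → [ã]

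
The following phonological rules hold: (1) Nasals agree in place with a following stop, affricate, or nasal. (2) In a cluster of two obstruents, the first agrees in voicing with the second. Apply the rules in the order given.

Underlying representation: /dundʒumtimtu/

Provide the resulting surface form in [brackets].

Rule 1: /n/ before /dʒ/ (palatal) → [ɲ]
Rule 1: /m/ before /t/ (alveolar) → [n]
Rule 1: /m/ before /t/ (alveolar) → [n]
After rule 1: duɲdʒuntintu
Rule 2: no segment meets the rule's conditions; no change.

[duɲdʒuntintu]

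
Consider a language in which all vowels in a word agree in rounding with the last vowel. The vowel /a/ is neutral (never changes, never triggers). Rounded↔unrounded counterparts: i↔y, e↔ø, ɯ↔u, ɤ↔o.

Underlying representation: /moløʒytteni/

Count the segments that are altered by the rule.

3

/o/ harmonizes with /i/ ([-round]) → [ɤ]
/ø/ harmonizes with /i/ ([-round]) → [e]
/y/ harmonizes with /i/ ([-round]) → [i]
3 segments change.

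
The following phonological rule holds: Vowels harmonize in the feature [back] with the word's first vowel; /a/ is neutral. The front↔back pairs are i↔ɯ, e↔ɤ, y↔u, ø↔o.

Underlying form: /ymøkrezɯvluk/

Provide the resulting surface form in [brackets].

[ymøkrezivlyk]

/ɯ/ harmonizes with /y/ ([-back]) → [i]
/u/ harmonizes with /y/ ([-back]) → [y]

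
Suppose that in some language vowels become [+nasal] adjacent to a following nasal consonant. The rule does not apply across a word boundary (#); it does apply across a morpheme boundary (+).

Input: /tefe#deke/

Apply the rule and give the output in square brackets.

[tefe#deke]

no segment meets the rule's conditions; no change.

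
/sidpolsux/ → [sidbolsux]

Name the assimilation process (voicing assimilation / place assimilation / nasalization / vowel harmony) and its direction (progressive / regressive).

/p/→[b].
Each target copies a feature from the preceding segment, so the direction is progressive.

voicing assimilation, progressive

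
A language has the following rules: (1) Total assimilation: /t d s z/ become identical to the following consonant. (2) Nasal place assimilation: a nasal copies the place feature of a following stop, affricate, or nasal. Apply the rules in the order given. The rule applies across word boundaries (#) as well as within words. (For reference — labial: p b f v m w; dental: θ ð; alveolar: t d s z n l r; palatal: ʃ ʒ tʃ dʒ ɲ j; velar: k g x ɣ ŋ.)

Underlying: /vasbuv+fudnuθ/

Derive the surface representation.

Rule 1: /s/ before /b/ → [b] (total assimilation)
Rule 1: /d/ before /n/ → [n] (total assimilation)
After rule 1: vabbuv+funnuθ
Rule 2: no segment meets the rule's conditions; no change.

[vabbuv+funnuθ]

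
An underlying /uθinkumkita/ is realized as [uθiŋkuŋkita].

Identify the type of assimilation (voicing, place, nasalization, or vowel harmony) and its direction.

/n/→[ŋ] /m/→[ŋ].
Each target copies a feature from the following segment, so the direction is regressive.

place assimilation, regressive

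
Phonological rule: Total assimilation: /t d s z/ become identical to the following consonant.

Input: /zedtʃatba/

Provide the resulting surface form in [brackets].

/d/ before /tʃ/ → [tʃ] (total assimilation)
/t/ before /b/ → [b] (total assimilation)

[zetʃtʃabba]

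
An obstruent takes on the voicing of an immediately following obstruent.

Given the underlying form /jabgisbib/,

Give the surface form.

[jabgizbib]

/s/ before /b/ (voiced) → [z]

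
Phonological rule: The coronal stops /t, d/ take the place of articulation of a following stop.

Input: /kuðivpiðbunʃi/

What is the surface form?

[kuðivpiðbunʃi]

no segment meets the rule's conditions; no change.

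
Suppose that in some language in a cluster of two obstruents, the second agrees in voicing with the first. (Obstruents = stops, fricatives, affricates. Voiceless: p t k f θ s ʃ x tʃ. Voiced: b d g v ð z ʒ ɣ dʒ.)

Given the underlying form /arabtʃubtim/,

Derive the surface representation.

/tʃ/ after /b/ (voiced) → [dʒ]
/t/ after /b/ (voiced) → [d]

[arabdʒubdim]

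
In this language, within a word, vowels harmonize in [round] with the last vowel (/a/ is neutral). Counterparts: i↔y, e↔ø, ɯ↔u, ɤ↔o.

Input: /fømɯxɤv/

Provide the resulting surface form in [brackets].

/ø/ harmonizes with /ɤ/ ([-round]) → [e]

[femɯxɤv]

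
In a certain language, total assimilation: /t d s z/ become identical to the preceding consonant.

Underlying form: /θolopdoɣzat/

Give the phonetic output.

/d/ after /p/ → [p] (total assimilation)
/z/ after /ɣ/ → [ɣ] (total assimilation)

[θoloppoɣɣat]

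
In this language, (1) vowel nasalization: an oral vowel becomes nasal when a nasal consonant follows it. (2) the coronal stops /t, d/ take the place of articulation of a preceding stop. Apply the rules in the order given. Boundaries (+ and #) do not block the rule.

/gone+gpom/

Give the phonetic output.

[gõne+gpõm]

Rule 1: /o/ before nasal /n/ → [õ]
Rule 1: /o/ before nasal /m/ → [õ]
After rule 1: gõne+gpõm
Rule 2: no segment meets the rule's conditions; no change.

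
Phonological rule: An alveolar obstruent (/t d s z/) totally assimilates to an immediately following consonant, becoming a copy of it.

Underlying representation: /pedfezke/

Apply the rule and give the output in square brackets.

[peffekke]

/d/ before /f/ → [f] (total assimilation)
/z/ before /k/ → [k] (total assimilation)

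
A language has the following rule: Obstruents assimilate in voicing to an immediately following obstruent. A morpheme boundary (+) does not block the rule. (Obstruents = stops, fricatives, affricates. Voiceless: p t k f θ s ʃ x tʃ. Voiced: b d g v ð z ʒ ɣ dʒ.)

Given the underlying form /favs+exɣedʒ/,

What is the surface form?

/v/ before /s/ (voiceless) → [f]
/x/ before /ɣ/ (voiced) → [ɣ]

[fafs+eɣɣedʒ]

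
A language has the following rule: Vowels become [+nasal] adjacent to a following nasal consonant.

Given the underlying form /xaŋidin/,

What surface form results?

/a/ before nasal /ŋ/ → [ã]
/i/ before nasal /n/ → [ĩ]

[xãŋidĩn]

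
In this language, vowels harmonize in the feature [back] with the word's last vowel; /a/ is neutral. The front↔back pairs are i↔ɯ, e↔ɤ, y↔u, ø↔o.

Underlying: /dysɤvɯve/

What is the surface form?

[dysevive]

/ɤ/ harmonizes with /e/ ([-back]) → [e]
/ɯ/ harmonizes with /e/ ([-back]) → [i]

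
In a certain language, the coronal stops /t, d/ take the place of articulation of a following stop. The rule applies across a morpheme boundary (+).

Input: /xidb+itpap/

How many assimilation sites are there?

2

/d/ before /b/ (labial) → [b]
/t/ before /p/ (labial) → [p]
2 segments change.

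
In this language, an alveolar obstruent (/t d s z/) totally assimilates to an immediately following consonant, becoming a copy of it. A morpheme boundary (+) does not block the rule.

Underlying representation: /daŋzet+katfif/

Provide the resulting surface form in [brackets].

/t/ before /k/ → [k] (total assimilation)
/t/ before /f/ → [f] (total assimilation)

[daŋzek+kaffif]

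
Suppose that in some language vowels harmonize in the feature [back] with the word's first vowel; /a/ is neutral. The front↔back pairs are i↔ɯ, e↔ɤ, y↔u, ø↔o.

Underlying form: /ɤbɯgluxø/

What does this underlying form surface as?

[ɤbɯgluxo]

/ø/ harmonizes with /ɤ/ ([+back]) → [o]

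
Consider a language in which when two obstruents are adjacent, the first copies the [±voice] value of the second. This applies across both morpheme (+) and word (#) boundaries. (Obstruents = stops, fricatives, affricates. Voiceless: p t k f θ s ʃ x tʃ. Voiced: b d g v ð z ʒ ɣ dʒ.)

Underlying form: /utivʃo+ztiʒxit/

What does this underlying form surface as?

/v/ before /ʃ/ (voiceless) → [f]
/z/ before /t/ (voiceless) → [s]
/ʒ/ before /x/ (voiceless) → [ʃ]

[utifʃo+stiʃxit]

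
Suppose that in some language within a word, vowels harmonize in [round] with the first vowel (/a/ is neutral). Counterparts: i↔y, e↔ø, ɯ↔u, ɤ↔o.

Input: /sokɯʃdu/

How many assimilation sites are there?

1

/ɯ/ harmonizes with /o/ ([+round]) → [u]
1 segment changes.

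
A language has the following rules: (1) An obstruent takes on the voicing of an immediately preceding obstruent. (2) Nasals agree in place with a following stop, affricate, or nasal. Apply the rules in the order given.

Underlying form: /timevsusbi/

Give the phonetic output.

[timevzuspi]

Rule 1: /s/ after /v/ (voiced) → [z]
Rule 1: /b/ after /s/ (voiceless) → [p]
After rule 1: timevzuspi
Rule 2: no segment meets the rule's conditions; no change.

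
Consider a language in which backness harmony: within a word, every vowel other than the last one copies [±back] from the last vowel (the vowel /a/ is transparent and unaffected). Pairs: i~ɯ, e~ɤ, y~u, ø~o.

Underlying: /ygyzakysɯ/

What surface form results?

/y/ harmonizes with /ɯ/ ([+back]) → [u]
/y/ harmonizes with /ɯ/ ([+back]) → [u]
/y/ harmonizes with /ɯ/ ([+back]) → [u]

[uguzakusɯ]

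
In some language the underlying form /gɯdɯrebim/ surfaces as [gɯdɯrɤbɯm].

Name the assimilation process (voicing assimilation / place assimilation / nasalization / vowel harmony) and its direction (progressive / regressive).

/e/→[ɤ] /i/→[ɯ].
Vowels agree with the first vowel, so the harmony is progressive.

vowel harmony, progressive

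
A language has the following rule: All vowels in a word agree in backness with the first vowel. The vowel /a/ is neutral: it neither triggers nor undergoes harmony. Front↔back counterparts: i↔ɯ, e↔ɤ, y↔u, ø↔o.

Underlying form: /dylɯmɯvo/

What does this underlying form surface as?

/ɯ/ harmonizes with /y/ ([-back]) → [i]
/ɯ/ harmonizes with /y/ ([-back]) → [i]
/o/ harmonizes with /y/ ([-back]) → [ø]

[dylimivø]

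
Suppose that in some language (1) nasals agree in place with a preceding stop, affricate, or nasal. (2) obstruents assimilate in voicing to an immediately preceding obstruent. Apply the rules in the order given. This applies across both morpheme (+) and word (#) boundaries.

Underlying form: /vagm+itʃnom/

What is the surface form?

Rule 1: /m/ after /g/ (velar) → [ŋ]
Rule 1: /n/ after /tʃ/ (palatal) → [ɲ]
After rule 1: vagŋ+itʃɲom
Rule 2: no segment meets the rule's conditions; no change.

[vagŋ+itʃɲom]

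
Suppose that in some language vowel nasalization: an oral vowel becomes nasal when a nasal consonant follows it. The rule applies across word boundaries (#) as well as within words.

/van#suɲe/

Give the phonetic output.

/a/ before nasal /n/ → [ã]
/u/ before nasal /ɲ/ → [ũ]

[vãn#sũɲe]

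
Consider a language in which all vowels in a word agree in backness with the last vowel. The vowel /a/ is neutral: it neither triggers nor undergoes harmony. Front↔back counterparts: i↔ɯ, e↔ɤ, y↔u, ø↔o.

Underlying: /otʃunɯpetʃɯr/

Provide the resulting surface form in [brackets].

/e/ harmonizes with /ɯ/ ([+back]) → [ɤ]

[otʃunɯpɤtʃɯr]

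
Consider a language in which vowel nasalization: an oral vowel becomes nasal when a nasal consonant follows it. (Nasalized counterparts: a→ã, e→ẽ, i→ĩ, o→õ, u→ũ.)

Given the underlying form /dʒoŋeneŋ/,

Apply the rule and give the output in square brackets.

/o/ before nasal /ŋ/ → [õ]
/e/ before nasal /n/ → [ẽ]
/e/ before nasal /ŋ/ → [ẽ]

[dʒõŋẽnẽŋ]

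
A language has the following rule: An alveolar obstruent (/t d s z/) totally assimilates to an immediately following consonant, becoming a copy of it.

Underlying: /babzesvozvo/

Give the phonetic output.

[babzevvovvo]

/s/ before /v/ → [v] (total assimilation)
/z/ before /v/ → [v] (total assimilation)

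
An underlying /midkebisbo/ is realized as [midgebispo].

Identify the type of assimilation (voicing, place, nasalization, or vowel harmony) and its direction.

voicing assimilation, progressive

/k/→[g] /b/→[p].
Each target copies a feature from the preceding segment, so the direction is progressive.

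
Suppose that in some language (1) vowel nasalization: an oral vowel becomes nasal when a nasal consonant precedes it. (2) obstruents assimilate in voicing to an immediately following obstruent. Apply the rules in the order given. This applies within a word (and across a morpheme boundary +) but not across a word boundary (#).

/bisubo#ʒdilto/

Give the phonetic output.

[bisubo#ʒdilto]

Rule 1: no segment meets the rule's conditions; no change.
After rule 1: bisubo#ʒdilto
Rule 2: no segment meets the rule's conditions; no change.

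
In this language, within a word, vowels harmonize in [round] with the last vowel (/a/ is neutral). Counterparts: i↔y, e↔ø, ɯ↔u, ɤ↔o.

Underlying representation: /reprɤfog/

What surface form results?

/e/ harmonizes with /o/ ([+round]) → [ø]
/ɤ/ harmonizes with /o/ ([+round]) → [o]

[røprofog]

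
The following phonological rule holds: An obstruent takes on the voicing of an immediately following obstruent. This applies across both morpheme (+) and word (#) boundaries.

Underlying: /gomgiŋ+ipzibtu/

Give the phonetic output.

/p/ before /z/ (voiced) → [b]
/b/ before /t/ (voiceless) → [p]

[gomgiŋ+ibziptu]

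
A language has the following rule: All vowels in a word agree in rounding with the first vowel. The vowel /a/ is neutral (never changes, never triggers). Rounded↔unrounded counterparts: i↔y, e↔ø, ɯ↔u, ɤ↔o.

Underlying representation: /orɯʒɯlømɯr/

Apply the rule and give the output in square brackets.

[oruʒulømur]

/ɯ/ harmonizes with /o/ ([+round]) → [u]
/ɯ/ harmonizes with /o/ ([+round]) → [u]
/ɯ/ harmonizes with /o/ ([+round]) → [u]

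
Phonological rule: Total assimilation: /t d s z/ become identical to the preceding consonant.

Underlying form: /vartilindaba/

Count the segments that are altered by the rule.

/t/ after /r/ → [r] (total assimilation)
/d/ after /n/ → [n] (total assimilation)
2 segments change.

2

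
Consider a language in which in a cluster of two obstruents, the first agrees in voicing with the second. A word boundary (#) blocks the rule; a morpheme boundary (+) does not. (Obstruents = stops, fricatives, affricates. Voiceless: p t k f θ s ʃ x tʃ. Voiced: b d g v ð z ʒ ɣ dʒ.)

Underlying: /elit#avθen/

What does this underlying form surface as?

/v/ before /θ/ (voiceless) → [f]

[elit#afθen]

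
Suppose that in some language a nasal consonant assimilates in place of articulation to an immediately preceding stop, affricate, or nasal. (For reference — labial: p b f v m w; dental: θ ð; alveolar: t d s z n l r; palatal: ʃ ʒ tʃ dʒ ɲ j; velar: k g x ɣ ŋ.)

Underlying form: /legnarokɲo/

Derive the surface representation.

/n/ after /g/ (velar) → [ŋ]
/ɲ/ after /k/ (velar) → [ŋ]

[legŋarokŋo]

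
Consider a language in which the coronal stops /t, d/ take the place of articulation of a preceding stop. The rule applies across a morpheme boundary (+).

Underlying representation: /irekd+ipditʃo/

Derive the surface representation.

[irekg+ipbitʃo]

/d/ after /k/ (velar) → [g]
/d/ after /p/ (labial) → [b]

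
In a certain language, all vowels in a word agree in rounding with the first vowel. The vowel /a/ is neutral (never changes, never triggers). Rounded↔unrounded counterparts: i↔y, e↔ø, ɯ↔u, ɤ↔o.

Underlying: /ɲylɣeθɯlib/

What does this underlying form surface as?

[ɲylɣøθulyb]

/e/ harmonizes with /y/ ([+round]) → [ø]
/ɯ/ harmonizes with /y/ ([+round]) → [u]
/i/ harmonizes with /y/ ([+round]) → [y]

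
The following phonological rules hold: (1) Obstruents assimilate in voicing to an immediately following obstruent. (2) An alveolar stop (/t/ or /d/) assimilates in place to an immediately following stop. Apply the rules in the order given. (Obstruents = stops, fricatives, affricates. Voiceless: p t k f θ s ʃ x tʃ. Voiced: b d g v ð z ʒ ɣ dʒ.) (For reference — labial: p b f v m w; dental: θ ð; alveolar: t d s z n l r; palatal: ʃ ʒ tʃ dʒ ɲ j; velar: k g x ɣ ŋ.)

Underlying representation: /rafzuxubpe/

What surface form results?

[ravzuxuppe]

Rule 1: /f/ before /z/ (voiced) → [v]
Rule 1: /b/ before /p/ (voiceless) → [p]
After rule 1: ravzuxuppe
Rule 2: no segment meets the rule's conditions; no change.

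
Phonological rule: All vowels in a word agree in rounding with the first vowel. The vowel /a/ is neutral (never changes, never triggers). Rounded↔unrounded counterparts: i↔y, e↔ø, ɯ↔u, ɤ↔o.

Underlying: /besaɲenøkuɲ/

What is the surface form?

[besaɲenekɯɲ]

/ø/ harmonizes with /e/ ([-round]) → [e]
/u/ harmonizes with /e/ ([-round]) → [ɯ]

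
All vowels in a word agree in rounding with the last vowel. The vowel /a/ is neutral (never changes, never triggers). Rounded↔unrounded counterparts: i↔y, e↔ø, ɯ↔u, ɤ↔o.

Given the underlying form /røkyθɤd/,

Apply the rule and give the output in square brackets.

/ø/ harmonizes with /ɤ/ ([-round]) → [e]
/y/ harmonizes with /ɤ/ ([-round]) → [i]

[rekiθɤd]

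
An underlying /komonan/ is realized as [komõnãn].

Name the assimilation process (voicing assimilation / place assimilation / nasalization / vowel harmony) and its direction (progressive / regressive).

/o/→[õ] /a/→[ã].
Each target copies a feature from the preceding segment, so the direction is progressive.

nasalization, progressive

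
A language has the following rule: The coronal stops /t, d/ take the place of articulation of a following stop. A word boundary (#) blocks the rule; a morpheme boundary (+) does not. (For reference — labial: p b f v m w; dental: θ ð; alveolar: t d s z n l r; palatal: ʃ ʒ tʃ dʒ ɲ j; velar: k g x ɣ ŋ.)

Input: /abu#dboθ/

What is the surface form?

/d/ before /b/ (labial) → [b]

[abu#bboθ]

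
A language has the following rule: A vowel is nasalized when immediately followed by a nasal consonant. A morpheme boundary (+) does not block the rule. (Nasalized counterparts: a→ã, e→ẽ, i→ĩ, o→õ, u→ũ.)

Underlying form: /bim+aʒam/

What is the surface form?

[bĩm+aʒãm]

/i/ before nasal /m/ → [ĩ]
/a/ before nasal /m/ → [ã]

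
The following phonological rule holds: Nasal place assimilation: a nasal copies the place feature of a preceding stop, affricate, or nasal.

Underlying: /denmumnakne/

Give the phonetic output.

/m/ after /n/ (alveolar) → [n]
/n/ after /m/ (labial) → [m]
/n/ after /k/ (velar) → [ŋ]

[dennummakŋe]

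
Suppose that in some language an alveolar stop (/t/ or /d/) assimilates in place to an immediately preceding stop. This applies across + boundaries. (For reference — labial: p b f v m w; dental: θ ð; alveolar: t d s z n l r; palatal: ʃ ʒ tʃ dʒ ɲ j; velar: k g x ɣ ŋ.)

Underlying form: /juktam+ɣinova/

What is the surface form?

[jukkam+ɣinova]

/t/ after /k/ (velar) → [k]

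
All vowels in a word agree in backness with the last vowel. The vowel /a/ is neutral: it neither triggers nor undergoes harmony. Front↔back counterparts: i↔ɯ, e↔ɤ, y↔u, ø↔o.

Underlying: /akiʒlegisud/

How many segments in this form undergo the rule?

3

/i/ harmonizes with /u/ ([+back]) → [ɯ]
/e/ harmonizes with /u/ ([+back]) → [ɤ]
/i/ harmonizes with /u/ ([+back]) → [ɯ]
3 segments change.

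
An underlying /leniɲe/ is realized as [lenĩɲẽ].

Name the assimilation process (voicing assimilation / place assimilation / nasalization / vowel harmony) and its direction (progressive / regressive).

nasalization, progressive

/i/→[ĩ] /e/→[ẽ].
Each target copies a feature from the preceding segment, so the direction is progressive.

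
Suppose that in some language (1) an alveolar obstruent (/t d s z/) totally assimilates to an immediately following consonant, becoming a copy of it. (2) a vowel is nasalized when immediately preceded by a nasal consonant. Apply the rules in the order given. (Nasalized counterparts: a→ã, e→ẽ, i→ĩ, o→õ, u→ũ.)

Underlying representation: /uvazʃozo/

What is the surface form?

Rule 1: /z/ before /ʃ/ → [ʃ] (total assimilation)
After rule 1: uvaʃʃozo
Rule 2: no segment meets the rule's conditions; no change.

[uvaʃʃozo]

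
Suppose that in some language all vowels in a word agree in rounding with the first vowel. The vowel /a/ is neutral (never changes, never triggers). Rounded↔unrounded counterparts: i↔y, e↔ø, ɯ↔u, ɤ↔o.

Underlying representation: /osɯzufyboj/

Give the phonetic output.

/ɯ/ harmonizes with /o/ ([+round]) → [u]

[osuzufyboj]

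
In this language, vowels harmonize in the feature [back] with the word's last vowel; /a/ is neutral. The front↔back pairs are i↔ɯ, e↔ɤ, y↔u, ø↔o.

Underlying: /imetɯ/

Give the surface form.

/i/ harmonizes with /ɯ/ ([+back]) → [ɯ]
/e/ harmonizes with /ɯ/ ([+back]) → [ɤ]

[ɯmɤtɯ]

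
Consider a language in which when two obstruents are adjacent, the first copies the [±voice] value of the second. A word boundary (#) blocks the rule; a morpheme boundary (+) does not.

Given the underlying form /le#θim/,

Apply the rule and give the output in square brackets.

[le#θim]

no segment meets the rule's conditions; no change.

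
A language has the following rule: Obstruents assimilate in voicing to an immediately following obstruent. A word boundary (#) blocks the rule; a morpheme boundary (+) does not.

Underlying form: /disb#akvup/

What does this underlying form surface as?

/s/ before /b/ (voiced) → [z]
/k/ before /v/ (voiced) → [g]

[dizb#agvup]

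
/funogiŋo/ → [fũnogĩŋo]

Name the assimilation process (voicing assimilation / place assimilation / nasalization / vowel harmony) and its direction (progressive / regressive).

nasalization, regressive

/u/→[ũ] /i/→[ĩ].
Each target copies a feature from the following segment, so the direction is regressive.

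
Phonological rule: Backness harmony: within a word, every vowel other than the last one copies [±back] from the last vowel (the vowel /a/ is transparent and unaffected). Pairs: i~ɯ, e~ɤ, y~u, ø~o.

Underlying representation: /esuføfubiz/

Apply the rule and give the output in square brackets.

/u/ harmonizes with /i/ ([-back]) → [y]
/u/ harmonizes with /i/ ([-back]) → [y]

[esyføfybiz]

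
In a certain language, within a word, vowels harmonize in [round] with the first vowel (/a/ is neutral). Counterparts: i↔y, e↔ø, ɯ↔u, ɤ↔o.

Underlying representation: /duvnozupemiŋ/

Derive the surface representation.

[duvnozupømyŋ]

/e/ harmonizes with /u/ ([+round]) → [ø]
/i/ harmonizes with /u/ ([+round]) → [y]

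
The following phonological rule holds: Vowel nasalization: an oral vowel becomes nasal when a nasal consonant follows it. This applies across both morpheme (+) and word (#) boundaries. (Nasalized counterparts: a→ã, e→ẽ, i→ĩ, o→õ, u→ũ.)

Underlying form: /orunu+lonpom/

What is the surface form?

/u/ before nasal /n/ → [ũ]
/o/ before nasal /n/ → [õ]
/o/ before nasal /m/ → [õ]

[orũnu+lõnpõm]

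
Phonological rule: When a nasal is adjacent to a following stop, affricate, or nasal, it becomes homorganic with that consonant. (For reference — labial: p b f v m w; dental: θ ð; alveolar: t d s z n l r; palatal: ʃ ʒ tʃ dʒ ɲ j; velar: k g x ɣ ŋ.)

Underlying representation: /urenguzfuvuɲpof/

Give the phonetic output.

/n/ before /g/ (velar) → [ŋ]
/ɲ/ before /p/ (labial) → [m]

[ureŋguzfuvumpof]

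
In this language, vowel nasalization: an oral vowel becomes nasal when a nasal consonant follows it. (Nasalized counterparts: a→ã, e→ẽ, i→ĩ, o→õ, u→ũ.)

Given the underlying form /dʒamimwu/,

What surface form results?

/a/ before nasal /m/ → [ã]
/i/ before nasal /m/ → [ĩ]

[dʒãmĩmwu]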